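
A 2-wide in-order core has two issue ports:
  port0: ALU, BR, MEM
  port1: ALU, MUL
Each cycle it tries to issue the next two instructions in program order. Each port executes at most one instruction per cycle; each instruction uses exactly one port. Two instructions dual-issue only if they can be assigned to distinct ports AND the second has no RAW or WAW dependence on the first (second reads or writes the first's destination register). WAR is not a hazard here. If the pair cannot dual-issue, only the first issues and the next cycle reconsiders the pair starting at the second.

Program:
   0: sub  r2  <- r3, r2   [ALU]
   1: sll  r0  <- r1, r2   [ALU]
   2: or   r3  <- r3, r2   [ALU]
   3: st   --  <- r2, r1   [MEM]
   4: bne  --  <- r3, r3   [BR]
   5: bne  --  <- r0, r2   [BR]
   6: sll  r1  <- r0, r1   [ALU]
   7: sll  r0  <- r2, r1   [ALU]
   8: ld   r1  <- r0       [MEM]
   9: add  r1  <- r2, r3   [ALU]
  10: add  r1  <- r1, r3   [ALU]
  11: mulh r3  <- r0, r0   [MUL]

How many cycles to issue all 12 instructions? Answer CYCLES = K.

CYCLES = 9

c0: i0 sub  RAW r2
c1: i1+i2 sll;or  dual
c2: i3 st  no-port MEM/BR
c3: i4 bne  no-port BR/BR
c4: i5+i6 bne;sll  dual
c5: i7 sll  RAW r0
c6: i8 ld  WAW r1
c7: i9 add  RAW+WAW r1
c8: i10+i11 add;mulh  dual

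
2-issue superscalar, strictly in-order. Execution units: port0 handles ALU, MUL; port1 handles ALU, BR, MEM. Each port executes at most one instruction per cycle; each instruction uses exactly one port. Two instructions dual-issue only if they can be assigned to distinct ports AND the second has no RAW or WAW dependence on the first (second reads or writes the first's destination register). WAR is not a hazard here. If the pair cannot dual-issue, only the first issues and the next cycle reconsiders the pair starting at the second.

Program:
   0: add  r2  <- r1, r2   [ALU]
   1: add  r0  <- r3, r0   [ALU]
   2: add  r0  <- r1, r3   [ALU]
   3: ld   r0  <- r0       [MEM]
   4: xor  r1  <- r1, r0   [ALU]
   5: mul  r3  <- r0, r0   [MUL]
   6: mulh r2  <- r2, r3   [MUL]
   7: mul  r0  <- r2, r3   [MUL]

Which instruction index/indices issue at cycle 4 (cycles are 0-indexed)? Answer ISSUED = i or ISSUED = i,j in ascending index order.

[0] i0&i1  add.ALU add.ALU  -- pair
[1] i2  add.ALU  -- RAW+WAW r0
[2] i3  ld.MEM  -- RAW r0
[3] i4&i5  xor.ALU mul.MUL  -- pair
[4] i6  mulh.MUL  -- no-port MUL/MUL
[5] i7  mul.MUL  -- tail

ISSUED = 6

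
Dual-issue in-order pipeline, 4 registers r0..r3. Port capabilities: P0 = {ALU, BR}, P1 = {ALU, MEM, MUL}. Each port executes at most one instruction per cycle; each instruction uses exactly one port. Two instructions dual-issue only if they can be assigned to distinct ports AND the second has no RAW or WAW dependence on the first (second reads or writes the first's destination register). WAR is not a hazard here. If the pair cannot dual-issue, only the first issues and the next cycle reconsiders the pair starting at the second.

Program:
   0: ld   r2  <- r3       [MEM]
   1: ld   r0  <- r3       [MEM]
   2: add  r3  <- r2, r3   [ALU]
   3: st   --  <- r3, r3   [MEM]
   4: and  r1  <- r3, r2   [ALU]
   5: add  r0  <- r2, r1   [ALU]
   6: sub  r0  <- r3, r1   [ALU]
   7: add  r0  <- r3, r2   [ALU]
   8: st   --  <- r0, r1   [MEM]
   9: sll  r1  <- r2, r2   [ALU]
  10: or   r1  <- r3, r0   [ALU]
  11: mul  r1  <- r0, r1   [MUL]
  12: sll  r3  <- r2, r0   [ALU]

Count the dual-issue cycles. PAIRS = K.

PAIRS = 4

[0] i0  ld  -- no-port MEM/MEM
[1] i1,i2  ld/add  -- dual
[2] i3,i4  st/and  -- dual
[3] i5  add  -- WAW r0
[4] i6  sub  -- WAW r0
[5] i7  add  -- RAW r0
[6] i8,i9  st/sll  -- dual
[7] i10  or  -- RAW+WAW r1
[8] i11,i12  mul/sll  -- dual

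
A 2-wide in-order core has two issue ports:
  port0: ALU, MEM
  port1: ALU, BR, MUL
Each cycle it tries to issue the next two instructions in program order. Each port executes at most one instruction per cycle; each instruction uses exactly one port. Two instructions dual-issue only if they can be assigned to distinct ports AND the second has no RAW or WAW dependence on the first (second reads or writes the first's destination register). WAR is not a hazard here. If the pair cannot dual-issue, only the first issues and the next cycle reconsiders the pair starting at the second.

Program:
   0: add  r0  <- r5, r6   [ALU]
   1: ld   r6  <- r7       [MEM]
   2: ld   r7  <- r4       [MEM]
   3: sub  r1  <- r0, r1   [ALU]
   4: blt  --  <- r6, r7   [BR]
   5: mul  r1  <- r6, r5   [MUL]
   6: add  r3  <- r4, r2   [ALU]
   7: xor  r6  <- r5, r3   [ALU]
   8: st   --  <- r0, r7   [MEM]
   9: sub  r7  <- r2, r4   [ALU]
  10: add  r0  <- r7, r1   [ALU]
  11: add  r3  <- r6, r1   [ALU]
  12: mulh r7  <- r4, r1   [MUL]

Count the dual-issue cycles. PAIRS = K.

c0: i0,i1 add ld  2-wide
c1: i2,i3 ld sub  2-wide
c2: i4 blt  no-port BR/MUL
c3: i5,i6 mul add  2-wide
c4: i7,i8 xor st  2-wide
c5: i9 sub  RAW r7
c6: i10,i11 add add  2-wide
c7: i12 mulh  tail

PAIRS = 5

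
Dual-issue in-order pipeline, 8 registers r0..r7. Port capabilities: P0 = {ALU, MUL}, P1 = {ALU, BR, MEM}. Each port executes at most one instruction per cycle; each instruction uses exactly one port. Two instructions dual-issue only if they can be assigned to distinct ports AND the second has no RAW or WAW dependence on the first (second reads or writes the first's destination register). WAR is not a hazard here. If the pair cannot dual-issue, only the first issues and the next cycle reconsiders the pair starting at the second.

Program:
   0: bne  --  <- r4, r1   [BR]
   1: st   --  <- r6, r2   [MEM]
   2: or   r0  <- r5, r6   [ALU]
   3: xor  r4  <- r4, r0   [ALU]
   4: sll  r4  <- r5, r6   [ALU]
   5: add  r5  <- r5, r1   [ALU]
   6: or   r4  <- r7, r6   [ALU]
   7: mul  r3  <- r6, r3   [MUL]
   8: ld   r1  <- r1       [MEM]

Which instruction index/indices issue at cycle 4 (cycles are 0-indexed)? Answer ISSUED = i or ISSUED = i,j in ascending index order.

0. bne.BR @i0  | no-port BR/MEM
1. st.MEM;or.ALU @i1,i2  | 2-wide
2. xor.ALU @i3  | WAW r4
3. sll.ALU;add.ALU @i4,i5  | 2-wide
4. or.ALU;mul.MUL @i6,i7  | 2-wide
5. ld.MEM @i8  | tail

ISSUED = 6,7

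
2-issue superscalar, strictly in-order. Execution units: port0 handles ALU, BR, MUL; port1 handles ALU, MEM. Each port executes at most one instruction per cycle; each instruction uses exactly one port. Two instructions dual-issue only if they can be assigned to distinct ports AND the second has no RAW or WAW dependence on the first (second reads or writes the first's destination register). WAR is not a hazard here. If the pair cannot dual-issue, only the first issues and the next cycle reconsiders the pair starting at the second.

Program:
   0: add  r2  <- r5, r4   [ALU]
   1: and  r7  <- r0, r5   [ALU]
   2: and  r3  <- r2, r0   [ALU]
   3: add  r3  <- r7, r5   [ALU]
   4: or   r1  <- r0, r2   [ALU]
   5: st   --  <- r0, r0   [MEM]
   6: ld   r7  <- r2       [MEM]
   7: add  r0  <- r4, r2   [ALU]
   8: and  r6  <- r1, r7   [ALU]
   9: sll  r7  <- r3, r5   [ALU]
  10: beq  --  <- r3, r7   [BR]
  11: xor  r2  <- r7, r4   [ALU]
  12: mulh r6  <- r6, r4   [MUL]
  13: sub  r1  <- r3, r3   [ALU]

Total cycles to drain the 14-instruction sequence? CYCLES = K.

CYCLES = 8

#0 head=0: add/and i0/i1 dual
#1 head=2: and i2 WAW r3
#2 head=3: add/or i3/i4 dual
#3 head=5: st i5 no-port MEM/MEM
#4 head=6: ld/add i6/i7 dual
#5 head=8: and/sll i8/i9 dual
#6 head=10: beq/xor i10/i11 dual
#7 head=12: mulh/sub i12/i13 dual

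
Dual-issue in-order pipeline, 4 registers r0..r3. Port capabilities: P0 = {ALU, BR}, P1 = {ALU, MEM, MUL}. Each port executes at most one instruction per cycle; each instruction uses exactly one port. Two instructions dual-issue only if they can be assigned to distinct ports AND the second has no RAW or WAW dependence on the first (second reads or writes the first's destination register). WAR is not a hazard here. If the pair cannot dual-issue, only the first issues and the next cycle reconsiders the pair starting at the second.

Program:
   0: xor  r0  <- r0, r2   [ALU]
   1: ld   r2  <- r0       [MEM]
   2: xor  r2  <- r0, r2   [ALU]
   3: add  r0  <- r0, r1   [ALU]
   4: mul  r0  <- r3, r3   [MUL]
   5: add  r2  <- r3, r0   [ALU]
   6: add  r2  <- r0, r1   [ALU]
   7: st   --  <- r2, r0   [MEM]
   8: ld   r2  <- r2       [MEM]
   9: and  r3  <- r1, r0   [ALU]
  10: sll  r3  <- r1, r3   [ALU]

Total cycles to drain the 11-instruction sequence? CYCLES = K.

CYCLES = 9

t=0 i0:xor ; RAW r0
t=1 i1:ld ; RAW+WAW r2
t=2 i2/i3:xor;add ; dual
t=3 i4:mul ; RAW r0
t=4 i5:add ; WAW r2
t=5 i6:add ; RAW r2
t=6 i7:st ; no-port MEM/MEM
t=7 i8/i9:ld;and ; dual
t=8 i10:sll ; tail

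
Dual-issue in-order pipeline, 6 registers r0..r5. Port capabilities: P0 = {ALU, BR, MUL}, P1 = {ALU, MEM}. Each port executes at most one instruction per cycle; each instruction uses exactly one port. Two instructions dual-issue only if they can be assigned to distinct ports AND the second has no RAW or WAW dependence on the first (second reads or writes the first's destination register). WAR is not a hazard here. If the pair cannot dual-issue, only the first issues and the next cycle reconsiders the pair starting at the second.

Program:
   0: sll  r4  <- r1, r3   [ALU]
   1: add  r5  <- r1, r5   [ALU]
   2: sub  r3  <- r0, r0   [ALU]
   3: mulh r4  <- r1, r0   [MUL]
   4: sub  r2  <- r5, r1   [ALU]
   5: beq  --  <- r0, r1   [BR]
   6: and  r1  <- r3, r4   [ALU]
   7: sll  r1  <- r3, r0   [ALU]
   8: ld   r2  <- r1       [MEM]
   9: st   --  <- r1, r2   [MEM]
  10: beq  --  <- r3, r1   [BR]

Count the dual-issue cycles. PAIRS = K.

t=0 i0+i1:sll.ALU+add.ALU ; 2-wide
t=1 i2+i3:sub.ALU+mulh.MUL ; 2-wide
t=2 i4+i5:sub.ALU+beq.BR ; 2-wide
t=3 i6:and.ALU ; WAW r1
t=4 i7:sll.ALU ; RAW r1
t=5 i8:ld.MEM ; no-port MEM/MEM
t=6 i9+i10:st.MEM+beq.BR ; 2-wide

PAIRS = 4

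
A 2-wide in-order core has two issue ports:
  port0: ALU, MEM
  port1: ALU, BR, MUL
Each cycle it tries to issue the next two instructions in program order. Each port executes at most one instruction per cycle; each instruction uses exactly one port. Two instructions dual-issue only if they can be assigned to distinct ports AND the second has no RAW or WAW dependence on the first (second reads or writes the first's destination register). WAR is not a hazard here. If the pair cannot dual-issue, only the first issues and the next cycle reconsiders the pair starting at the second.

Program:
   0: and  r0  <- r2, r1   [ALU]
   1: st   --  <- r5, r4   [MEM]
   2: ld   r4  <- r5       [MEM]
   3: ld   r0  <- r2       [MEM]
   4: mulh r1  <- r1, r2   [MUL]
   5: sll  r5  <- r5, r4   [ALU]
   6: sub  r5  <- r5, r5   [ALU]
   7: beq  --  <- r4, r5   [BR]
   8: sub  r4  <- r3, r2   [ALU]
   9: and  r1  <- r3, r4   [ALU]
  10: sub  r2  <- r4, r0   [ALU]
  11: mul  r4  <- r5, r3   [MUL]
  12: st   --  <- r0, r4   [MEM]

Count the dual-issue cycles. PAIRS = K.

0. and+st @i0+i1  | dual
1. ld @i2  | no-port MEM/MEM
2. ld+mulh @i3+i4  | dual
3. sll @i5  | RAW+WAW r5
4. sub @i6  | RAW r5
5. beq+sub @i7+i8  | dual
6. and+sub @i9+i10  | dual
7. mul @i11  | RAW r4
8. st @i12  | tail

PAIRS = 4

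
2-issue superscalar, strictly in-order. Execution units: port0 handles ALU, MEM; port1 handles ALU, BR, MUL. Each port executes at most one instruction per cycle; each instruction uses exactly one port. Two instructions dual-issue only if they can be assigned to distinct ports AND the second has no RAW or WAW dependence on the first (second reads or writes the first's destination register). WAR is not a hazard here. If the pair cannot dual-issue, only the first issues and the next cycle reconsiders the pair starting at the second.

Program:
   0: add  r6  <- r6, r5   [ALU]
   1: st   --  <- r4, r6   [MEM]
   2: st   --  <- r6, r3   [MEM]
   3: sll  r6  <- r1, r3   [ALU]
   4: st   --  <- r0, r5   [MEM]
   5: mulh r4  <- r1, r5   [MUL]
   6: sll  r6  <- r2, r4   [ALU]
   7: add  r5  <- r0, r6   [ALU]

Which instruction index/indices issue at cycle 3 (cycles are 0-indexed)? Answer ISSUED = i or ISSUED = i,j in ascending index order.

ISSUED = 4,5

c0: i0 add  RAW r6
c1: i1 st  no-port MEM/MEM
c2: i2,i3 st;sll  dual
c3: i4,i5 st;mulh  dual
c4: i6 sll  RAW r6
c5: i7 add  tail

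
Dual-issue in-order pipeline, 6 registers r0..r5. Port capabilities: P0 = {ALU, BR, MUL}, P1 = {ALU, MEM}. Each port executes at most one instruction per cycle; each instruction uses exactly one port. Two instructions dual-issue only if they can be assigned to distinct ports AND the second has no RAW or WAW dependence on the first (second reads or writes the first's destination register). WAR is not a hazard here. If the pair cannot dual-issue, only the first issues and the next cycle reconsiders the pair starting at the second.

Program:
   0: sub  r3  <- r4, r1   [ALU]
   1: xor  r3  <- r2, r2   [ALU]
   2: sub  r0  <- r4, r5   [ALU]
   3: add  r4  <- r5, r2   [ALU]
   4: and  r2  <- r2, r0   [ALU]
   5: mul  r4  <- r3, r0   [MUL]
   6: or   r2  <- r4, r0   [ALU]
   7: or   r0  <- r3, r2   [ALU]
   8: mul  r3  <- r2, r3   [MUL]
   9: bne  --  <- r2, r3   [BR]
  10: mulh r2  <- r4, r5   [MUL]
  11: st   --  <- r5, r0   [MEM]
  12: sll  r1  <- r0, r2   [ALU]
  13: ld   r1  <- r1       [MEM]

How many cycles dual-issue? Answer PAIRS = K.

0. sub.ALU @i0  | WAW r3
1. xor.ALU;sub.ALU @i1&i2  | dual
2. add.ALU;and.ALU @i3&i4  | dual
3. mul.MUL @i5  | RAW r4
4. or.ALU @i6  | RAW r2
5. or.ALU;mul.MUL @i7&i8  | dual
6. bne.BR @i9  | no-port BR/MUL
7. mulh.MUL;st.MEM @i10&i11  | dual
8. sll.ALU @i12  | RAW+WAW r1
9. ld.MEM @i13  | tail

PAIRS = 4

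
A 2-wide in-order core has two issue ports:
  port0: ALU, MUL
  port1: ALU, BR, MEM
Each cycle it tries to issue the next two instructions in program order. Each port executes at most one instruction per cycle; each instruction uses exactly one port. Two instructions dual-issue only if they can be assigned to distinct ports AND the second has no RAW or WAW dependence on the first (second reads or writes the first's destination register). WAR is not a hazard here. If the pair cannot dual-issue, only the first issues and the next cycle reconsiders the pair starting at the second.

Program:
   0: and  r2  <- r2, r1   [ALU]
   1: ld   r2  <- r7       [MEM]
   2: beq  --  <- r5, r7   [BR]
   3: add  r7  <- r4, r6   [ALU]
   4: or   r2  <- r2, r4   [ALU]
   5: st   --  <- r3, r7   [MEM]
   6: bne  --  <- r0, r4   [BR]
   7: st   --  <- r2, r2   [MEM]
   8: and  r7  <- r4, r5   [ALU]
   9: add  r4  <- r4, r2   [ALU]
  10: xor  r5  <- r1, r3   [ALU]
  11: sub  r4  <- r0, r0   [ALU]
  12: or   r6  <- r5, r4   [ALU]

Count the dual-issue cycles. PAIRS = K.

#0 head=0: and.ALU i0 WAW r2
#1 head=1: ld.MEM i1 no-port MEM/BR
#2 head=2: beq.BR;add.ALU i2+i3 2-wide
#3 head=4: or.ALU;st.MEM i4+i5 2-wide
#4 head=6: bne.BR i6 no-port BR/MEM
#5 head=7: st.MEM;and.ALU i7+i8 2-wide
#6 head=9: add.ALU;xor.ALU i9+i10 2-wide
#7 head=11: sub.ALU i11 RAW r4
#8 head=12: or.ALU i12 tail

PAIRS = 4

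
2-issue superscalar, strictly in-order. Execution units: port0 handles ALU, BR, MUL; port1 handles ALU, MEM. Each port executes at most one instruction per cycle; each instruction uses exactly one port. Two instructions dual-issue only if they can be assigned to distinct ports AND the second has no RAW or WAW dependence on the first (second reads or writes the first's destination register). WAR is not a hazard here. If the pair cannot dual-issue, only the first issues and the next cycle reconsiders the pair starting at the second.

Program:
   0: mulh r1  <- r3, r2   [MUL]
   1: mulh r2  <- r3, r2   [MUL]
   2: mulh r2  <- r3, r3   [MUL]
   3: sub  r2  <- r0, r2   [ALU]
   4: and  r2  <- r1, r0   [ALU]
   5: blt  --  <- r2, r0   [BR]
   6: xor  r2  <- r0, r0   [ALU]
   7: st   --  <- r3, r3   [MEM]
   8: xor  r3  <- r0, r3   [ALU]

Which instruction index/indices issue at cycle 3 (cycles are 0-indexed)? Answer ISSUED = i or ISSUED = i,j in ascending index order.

ISSUED = 3

[0] i0  mulh.MUL  -- no-port MUL/MUL
[1] i1  mulh.MUL  -- no-port MUL/MUL
[2] i2  mulh.MUL  -- RAW+WAW r2
[3] i3  sub.ALU  -- WAW r2
[4] i4  and.ALU  -- RAW r2
[5] i5/i6  blt.BR;xor.ALU  -- 2-wide
[6] i7/i8  st.MEM;xor.ALU  -- 2-wide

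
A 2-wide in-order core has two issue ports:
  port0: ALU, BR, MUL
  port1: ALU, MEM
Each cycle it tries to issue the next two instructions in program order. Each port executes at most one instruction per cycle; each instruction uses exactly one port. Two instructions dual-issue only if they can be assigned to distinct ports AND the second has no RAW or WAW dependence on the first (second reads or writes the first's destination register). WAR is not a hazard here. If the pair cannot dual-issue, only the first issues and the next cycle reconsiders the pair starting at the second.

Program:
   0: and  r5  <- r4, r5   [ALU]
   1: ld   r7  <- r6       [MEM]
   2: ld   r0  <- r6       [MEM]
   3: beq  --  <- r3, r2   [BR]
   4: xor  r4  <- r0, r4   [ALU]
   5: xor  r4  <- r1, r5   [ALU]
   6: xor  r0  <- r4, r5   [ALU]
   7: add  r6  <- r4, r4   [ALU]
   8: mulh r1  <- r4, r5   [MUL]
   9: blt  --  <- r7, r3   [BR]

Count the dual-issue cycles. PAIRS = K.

c0: i0/i1 and ld  2-wide
c1: i2/i3 ld beq  2-wide
c2: i4 xor  WAW r4
c3: i5 xor  RAW r4
c4: i6/i7 xor add  2-wide
c5: i8 mulh  no-port MUL/BR
c6: i9 blt  tail

PAIRS = 3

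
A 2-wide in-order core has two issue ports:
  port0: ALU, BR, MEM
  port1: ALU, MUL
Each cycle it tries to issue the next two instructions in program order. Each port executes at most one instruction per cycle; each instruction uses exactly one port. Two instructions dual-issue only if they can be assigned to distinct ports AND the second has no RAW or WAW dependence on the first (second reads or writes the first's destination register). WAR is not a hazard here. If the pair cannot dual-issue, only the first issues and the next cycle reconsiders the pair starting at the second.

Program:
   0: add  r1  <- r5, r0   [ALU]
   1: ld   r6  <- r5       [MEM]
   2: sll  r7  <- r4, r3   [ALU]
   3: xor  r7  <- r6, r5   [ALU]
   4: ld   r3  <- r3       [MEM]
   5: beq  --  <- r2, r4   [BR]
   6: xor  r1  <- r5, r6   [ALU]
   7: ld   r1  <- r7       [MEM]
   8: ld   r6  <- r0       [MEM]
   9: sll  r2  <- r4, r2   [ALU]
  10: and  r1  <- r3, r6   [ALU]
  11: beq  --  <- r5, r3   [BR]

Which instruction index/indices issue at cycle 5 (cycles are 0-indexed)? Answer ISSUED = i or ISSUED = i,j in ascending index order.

ISSUED = 8,9

t=0 i0/i1:add ld ; dual
t=1 i2:sll ; WAW r7
t=2 i3/i4:xor ld ; dual
t=3 i5/i6:beq xor ; dual
t=4 i7:ld ; no-port MEM/MEM
t=5 i8/i9:ld sll ; dual
t=6 i10/i11:and beq ; dual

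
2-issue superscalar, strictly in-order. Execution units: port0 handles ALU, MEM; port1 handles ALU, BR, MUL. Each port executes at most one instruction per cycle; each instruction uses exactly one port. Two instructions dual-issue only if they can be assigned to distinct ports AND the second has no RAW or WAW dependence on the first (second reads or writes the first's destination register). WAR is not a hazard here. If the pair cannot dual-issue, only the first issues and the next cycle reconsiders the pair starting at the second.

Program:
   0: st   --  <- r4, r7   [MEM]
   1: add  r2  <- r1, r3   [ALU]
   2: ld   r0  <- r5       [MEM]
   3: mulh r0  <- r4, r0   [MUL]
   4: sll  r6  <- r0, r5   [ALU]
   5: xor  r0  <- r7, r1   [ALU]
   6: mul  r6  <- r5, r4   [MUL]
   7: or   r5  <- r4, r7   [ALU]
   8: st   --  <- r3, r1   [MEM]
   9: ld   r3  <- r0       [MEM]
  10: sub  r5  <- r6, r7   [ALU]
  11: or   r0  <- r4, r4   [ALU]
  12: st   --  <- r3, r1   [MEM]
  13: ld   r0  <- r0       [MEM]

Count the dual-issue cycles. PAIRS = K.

PAIRS = 5

c0: i0,i1 st/add  dual
c1: i2 ld  RAW+WAW r0
c2: i3 mulh  RAW r0
c3: i4,i5 sll/xor  dual
c4: i6,i7 mul/or  dual
c5: i8 st  no-port MEM/MEM
c6: i9,i10 ld/sub  dual
c7: i11,i12 or/st  dual
c8: i13 ld  tail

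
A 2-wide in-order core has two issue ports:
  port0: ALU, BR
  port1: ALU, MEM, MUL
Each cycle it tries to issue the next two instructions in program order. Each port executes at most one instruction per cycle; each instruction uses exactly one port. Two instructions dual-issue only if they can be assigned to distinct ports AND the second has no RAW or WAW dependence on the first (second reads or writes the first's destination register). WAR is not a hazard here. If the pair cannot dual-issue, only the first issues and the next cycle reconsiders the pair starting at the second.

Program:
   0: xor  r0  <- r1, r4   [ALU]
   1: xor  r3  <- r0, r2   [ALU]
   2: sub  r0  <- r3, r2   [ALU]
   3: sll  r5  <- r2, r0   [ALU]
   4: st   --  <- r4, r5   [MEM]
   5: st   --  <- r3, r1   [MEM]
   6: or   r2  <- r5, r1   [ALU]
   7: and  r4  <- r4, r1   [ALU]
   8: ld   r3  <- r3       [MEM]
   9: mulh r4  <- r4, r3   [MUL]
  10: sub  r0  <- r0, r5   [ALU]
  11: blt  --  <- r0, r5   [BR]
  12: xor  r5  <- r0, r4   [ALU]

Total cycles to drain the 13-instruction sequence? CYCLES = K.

CYCLES = 9

[0] i0  xor.ALU  -- RAW r0
[1] i1  xor.ALU  -- RAW r3
[2] i2  sub.ALU  -- RAW r0
[3] i3  sll.ALU  -- RAW r5
[4] i4  st.MEM  -- no-port MEM/MEM
[5] i5/i6  st.MEM/or.ALU  -- pair
[6] i7/i8  and.ALU/ld.MEM  -- pair
[7] i9/i10  mulh.MUL/sub.ALU  -- pair
[8] i11/i12  blt.BR/xor.ALU  -- pair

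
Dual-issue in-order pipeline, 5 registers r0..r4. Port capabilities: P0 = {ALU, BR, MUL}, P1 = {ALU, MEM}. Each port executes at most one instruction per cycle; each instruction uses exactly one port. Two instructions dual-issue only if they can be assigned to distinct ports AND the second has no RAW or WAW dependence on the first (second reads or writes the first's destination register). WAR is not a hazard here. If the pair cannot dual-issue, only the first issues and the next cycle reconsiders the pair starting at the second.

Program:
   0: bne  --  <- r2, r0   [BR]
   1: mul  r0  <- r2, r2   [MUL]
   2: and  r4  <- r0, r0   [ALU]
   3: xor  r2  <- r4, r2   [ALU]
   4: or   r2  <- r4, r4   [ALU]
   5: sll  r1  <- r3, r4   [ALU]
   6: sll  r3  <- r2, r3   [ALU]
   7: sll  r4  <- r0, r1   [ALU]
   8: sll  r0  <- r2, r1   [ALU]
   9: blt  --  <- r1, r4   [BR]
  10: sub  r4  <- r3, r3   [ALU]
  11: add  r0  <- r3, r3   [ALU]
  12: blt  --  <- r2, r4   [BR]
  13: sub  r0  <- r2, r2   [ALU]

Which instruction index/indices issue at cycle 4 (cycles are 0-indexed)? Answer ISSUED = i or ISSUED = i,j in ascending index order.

ISSUED = 4,5

[0] i0  bne  -- no-port BR/MUL
[1] i1  mul  -- RAW r0
[2] i2  and  -- RAW r4
[3] i3  xor  -- WAW r2
[4] i4,i5  or+sll  -- pair
[5] i6,i7  sll+sll  -- pair
[6] i8,i9  sll+blt  -- pair
[7] i10,i11  sub+add  -- pair
[8] i12,i13  blt+sub  -- pair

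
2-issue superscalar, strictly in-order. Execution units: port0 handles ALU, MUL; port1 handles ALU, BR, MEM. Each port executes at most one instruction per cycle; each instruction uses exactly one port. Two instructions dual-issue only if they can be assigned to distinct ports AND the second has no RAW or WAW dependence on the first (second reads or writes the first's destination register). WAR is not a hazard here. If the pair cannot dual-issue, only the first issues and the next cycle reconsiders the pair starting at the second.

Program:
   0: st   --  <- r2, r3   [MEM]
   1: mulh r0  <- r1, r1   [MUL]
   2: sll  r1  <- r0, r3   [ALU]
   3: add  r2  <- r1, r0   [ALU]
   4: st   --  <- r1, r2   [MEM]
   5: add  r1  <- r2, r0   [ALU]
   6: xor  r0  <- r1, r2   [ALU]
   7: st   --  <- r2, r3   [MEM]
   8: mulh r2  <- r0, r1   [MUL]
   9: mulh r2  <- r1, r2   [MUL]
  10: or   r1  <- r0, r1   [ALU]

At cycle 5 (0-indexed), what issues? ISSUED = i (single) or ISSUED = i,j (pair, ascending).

#0 head=0: st;mulh i0&i1 pair
#1 head=2: sll i2 RAW r1
#2 head=3: add i3 RAW r2
#3 head=4: st;add i4&i5 pair
#4 head=6: xor;st i6&i7 pair
#5 head=8: mulh i8 no-port MUL/MUL
#6 head=9: mulh;or i9&i10 pair

ISSUED = 8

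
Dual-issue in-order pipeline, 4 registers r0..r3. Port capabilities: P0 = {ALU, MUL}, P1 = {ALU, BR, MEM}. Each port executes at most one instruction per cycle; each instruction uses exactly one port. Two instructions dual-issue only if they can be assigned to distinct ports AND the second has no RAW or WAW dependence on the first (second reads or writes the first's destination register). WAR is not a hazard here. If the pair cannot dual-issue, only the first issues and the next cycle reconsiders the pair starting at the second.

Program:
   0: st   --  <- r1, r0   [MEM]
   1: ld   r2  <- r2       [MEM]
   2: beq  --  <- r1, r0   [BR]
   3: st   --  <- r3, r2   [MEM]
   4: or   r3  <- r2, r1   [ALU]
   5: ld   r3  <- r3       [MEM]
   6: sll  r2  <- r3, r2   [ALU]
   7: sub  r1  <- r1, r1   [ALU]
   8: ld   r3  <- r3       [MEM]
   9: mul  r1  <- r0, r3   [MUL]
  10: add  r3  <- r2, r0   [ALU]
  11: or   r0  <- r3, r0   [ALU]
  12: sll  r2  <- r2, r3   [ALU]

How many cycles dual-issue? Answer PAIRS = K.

PAIRS = 4

0. st @i0  | no-port MEM/MEM
1. ld @i1  | no-port MEM/BR
2. beq @i2  | no-port BR/MEM
3. st/or @i3,i4  | 2-wide
4. ld @i5  | RAW r3
5. sll/sub @i6,i7  | 2-wide
6. ld @i8  | RAW r3
7. mul/add @i9,i10  | 2-wide
8. or/sll @i11,i12  | 2-wide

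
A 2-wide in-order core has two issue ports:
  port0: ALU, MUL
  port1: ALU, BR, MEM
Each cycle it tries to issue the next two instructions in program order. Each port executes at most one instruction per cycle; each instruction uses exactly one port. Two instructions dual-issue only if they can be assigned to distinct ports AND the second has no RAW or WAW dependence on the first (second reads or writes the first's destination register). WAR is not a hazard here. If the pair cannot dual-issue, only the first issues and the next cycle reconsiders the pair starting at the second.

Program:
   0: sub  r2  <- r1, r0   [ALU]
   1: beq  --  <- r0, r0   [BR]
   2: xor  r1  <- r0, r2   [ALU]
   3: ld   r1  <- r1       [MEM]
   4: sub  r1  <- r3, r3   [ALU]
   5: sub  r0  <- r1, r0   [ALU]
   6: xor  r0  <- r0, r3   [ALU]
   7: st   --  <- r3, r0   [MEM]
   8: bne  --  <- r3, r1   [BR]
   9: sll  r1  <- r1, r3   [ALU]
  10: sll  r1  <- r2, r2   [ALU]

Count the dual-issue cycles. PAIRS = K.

  cy0 -> i0,i1 (sub+beq) dual
  cy1 -> i2 (xor) RAW+WAW r1
  cy2 -> i3 (ld) WAW r1
  cy3 -> i4 (sub) RAW r1
  cy4 -> i5 (sub) RAW+WAW r0
  cy5 -> i6 (xor) RAW r0
  cy6 -> i7 (st) no-port MEM/BR
  cy7 -> i8,i9 (bne+sll) dual
  cy8 -> i10 (sll) tail

PAIRS = 2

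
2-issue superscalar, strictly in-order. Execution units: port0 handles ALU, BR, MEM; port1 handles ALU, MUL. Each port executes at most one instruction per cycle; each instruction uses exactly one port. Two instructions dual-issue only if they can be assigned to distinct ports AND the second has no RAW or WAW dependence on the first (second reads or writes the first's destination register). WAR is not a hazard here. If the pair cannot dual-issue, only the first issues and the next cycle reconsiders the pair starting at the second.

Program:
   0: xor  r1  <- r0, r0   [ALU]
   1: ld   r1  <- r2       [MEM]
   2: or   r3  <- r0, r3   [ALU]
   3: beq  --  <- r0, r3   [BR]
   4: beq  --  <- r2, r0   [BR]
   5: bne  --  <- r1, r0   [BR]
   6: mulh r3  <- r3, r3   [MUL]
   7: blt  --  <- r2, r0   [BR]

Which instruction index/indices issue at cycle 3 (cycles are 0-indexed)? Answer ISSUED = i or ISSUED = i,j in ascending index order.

t=0 i0:xor.ALU ; WAW r1
t=1 i1&i2:ld.MEM+or.ALU ; 2-wide
t=2 i3:beq.BR ; no-port BR/BR
t=3 i4:beq.BR ; no-port BR/BR
t=4 i5&i6:bne.BR+mulh.MUL ; 2-wide
t=5 i7:blt.BR ; tail

ISSUED = 4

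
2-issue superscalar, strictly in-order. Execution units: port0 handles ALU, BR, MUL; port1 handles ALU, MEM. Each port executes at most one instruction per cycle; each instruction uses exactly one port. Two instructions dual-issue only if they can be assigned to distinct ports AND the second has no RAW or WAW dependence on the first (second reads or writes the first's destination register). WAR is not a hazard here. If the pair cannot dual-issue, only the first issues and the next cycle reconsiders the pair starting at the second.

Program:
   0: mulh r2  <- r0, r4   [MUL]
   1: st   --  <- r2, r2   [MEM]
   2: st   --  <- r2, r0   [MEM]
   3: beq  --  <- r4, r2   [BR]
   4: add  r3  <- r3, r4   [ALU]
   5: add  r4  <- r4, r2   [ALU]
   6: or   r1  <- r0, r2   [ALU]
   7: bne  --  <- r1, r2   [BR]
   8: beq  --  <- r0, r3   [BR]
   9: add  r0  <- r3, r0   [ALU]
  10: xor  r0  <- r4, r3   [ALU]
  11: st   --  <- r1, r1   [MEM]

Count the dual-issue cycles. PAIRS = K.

t=0 i0:mulh.MUL ; RAW r2
t=1 i1:st.MEM ; no-port MEM/MEM
t=2 i2/i3:st.MEM;beq.BR ; dual
t=3 i4/i5:add.ALU;add.ALU ; dual
t=4 i6:or.ALU ; RAW r1
t=5 i7:bne.BR ; no-port BR/BR
t=6 i8/i9:beq.BR;add.ALU ; dual
t=7 i10/i11:xor.ALU;st.MEM ; dual

PAIRS = 4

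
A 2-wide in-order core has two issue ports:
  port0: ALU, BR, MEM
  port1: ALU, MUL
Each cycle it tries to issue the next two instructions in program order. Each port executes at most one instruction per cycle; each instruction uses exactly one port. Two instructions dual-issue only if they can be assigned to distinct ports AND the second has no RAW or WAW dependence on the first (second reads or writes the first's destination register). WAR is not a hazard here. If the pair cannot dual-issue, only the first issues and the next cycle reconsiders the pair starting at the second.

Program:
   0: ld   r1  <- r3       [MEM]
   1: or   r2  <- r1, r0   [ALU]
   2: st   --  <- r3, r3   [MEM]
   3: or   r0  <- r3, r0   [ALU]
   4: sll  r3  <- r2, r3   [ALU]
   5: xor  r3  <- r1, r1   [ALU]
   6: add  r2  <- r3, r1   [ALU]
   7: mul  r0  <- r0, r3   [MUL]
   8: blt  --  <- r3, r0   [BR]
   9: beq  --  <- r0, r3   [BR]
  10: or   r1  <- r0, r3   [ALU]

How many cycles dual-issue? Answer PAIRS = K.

PAIRS = 4

c0: i0 ld  RAW r1
c1: i1,i2 or/st  pair
c2: i3,i4 or/sll  pair
c3: i5 xor  RAW r3
c4: i6,i7 add/mul  pair
c5: i8 blt  no-port BR/BR
c6: i9,i10 beq/or  pair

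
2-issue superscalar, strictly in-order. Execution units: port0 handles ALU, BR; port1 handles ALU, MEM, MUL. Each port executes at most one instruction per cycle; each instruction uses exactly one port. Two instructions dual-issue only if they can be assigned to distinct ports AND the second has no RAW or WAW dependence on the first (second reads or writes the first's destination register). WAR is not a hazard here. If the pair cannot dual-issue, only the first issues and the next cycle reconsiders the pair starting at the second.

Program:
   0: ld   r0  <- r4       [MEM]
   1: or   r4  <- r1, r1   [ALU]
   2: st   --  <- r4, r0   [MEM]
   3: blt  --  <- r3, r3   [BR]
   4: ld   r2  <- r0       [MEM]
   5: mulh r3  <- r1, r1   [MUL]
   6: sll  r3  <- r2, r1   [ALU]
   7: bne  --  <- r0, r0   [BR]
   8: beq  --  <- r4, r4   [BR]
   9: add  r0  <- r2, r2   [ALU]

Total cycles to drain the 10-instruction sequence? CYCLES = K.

CYCLES = 6

[0] i0&i1  ld;or  -- dual
[1] i2&i3  st;blt  -- dual
[2] i4  ld  -- no-port MEM/MUL
[3] i5  mulh  -- WAW r3
[4] i6&i7  sll;bne  -- dual
[5] i8&i9  beq;add  -- dual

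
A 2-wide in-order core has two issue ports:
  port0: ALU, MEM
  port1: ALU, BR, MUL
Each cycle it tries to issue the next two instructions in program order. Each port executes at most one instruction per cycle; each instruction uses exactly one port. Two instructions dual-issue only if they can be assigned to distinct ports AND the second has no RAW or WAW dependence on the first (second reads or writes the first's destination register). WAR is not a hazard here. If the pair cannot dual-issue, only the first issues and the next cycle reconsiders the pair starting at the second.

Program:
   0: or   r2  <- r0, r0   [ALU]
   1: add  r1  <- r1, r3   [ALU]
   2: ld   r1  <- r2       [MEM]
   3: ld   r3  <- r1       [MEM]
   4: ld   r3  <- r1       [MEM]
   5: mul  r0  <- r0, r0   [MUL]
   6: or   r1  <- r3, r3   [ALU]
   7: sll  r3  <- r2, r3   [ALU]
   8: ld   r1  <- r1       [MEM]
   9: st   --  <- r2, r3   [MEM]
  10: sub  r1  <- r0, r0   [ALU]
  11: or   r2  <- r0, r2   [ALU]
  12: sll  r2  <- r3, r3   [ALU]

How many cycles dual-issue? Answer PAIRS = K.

PAIRS = 4

  cy0 -> i0,i1 (or.ALU+add.ALU) 2-wide
  cy1 -> i2 (ld.MEM) no-port MEM/MEM
  cy2 -> i3 (ld.MEM) no-port MEM/MEM
  cy3 -> i4,i5 (ld.MEM+mul.MUL) 2-wide
  cy4 -> i6,i7 (or.ALU+sll.ALU) 2-wide
  cy5 -> i8 (ld.MEM) no-port MEM/MEM
  cy6 -> i9,i10 (st.MEM+sub.ALU) 2-wide
  cy7 -> i11 (or.ALU) WAW r2
  cy8 -> i12 (sll.ALU) tail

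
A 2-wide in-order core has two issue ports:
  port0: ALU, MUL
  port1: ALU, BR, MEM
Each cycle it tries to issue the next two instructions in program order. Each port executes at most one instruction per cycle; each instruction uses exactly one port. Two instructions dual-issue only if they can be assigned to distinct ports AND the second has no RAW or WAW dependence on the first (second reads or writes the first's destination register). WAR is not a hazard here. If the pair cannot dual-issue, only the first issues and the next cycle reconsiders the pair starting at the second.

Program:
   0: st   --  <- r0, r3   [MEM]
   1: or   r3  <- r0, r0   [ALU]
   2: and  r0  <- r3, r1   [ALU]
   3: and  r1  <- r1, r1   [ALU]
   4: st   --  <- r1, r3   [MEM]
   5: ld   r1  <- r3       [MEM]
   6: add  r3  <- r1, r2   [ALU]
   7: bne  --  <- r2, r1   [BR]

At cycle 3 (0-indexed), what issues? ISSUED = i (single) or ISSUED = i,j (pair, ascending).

c0: i0+i1 st.MEM or.ALU  2-wide
c1: i2+i3 and.ALU and.ALU  2-wide
c2: i4 st.MEM  no-port MEM/MEM
c3: i5 ld.MEM  RAW r1
c4: i6+i7 add.ALU bne.BR  2-wide

ISSUED = 5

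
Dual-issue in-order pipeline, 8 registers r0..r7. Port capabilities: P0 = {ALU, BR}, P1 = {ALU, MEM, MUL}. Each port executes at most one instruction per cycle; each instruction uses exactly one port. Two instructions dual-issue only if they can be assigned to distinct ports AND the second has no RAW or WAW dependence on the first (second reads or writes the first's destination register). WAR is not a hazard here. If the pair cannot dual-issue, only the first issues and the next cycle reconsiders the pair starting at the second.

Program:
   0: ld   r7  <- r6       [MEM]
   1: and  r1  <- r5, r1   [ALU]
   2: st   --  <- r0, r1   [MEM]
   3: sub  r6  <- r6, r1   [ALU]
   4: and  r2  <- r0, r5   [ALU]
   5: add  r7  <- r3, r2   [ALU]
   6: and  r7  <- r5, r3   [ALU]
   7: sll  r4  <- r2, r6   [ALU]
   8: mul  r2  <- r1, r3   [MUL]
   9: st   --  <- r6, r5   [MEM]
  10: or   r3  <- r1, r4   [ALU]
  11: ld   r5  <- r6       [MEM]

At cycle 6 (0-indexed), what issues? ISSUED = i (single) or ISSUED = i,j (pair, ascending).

0. ld+and @i0,i1  | pair
1. st+sub @i2,i3  | pair
2. and @i4  | RAW r2
3. add @i5  | WAW r7
4. and+sll @i6,i7  | pair
5. mul @i8  | no-port MUL/MEM
6. st+or @i9,i10  | pair
7. ld @i11  | tail

ISSUED = 9,10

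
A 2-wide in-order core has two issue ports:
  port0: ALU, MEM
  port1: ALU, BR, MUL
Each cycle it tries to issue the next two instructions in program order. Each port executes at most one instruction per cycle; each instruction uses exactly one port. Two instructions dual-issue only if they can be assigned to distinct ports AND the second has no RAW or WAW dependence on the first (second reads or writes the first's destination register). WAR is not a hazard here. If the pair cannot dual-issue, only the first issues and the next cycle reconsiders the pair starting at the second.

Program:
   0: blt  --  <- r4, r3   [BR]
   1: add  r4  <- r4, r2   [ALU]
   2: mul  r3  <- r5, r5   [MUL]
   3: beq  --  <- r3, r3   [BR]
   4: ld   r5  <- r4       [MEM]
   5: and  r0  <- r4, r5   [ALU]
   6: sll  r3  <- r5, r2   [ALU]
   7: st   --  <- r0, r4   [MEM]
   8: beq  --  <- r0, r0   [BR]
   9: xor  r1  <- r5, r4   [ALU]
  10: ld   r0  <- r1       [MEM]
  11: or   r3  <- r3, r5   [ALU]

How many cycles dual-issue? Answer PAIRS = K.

PAIRS = 5

  cy0 -> i0/i1 (blt add) 2-wide
  cy1 -> i2 (mul) no-port MUL/BR
  cy2 -> i3/i4 (beq ld) 2-wide
  cy3 -> i5/i6 (and sll) 2-wide
  cy4 -> i7/i8 (st beq) 2-wide
  cy5 -> i9 (xor) RAW r1
  cy6 -> i10/i11 (ld or) 2-wide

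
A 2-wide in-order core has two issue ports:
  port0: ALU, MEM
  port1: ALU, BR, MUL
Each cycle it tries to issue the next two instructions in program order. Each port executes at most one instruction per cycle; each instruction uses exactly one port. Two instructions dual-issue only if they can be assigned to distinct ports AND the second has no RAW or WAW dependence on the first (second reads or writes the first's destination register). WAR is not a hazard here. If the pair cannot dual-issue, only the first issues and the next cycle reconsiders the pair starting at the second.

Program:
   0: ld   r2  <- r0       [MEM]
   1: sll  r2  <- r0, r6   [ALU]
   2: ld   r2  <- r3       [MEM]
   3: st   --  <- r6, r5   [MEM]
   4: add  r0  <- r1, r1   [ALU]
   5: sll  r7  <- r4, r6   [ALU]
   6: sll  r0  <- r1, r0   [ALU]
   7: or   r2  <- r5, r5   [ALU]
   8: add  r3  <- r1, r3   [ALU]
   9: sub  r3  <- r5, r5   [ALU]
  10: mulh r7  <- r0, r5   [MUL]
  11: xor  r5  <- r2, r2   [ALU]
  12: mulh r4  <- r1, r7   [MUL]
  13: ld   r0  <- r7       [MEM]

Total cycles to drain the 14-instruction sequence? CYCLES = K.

#0 head=0: ld i0 WAW r2
#1 head=1: sll i1 WAW r2
#2 head=2: ld i2 no-port MEM/MEM
#3 head=3: st;add i3,i4 pair
#4 head=5: sll;sll i5,i6 pair
#5 head=7: or;add i7,i8 pair
#6 head=9: sub;mulh i9,i10 pair
#7 head=11: xor;mulh i11,i12 pair
#8 head=13: ld i13 tail

CYCLES = 9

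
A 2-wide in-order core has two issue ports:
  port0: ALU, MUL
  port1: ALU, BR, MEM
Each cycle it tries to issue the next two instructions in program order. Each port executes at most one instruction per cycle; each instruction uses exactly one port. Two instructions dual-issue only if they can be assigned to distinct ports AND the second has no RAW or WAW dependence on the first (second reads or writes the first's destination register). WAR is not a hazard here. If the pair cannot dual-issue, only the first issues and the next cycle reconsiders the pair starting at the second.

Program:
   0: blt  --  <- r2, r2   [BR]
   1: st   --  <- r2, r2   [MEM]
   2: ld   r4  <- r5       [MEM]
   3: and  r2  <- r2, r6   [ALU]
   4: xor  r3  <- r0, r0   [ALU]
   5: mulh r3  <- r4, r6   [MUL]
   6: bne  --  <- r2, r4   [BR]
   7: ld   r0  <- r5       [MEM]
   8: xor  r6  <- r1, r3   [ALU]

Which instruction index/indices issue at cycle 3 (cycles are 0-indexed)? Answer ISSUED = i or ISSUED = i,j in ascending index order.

  cy0 -> i0 (blt.BR) no-port BR/MEM
  cy1 -> i1 (st.MEM) no-port MEM/MEM
  cy2 -> i2+i3 (ld.MEM and.ALU) 2-wide
  cy3 -> i4 (xor.ALU) WAW r3
  cy4 -> i5+i6 (mulh.MUL bne.BR) 2-wide
  cy5 -> i7+i8 (ld.MEM xor.ALU) 2-wide

ISSUED = 4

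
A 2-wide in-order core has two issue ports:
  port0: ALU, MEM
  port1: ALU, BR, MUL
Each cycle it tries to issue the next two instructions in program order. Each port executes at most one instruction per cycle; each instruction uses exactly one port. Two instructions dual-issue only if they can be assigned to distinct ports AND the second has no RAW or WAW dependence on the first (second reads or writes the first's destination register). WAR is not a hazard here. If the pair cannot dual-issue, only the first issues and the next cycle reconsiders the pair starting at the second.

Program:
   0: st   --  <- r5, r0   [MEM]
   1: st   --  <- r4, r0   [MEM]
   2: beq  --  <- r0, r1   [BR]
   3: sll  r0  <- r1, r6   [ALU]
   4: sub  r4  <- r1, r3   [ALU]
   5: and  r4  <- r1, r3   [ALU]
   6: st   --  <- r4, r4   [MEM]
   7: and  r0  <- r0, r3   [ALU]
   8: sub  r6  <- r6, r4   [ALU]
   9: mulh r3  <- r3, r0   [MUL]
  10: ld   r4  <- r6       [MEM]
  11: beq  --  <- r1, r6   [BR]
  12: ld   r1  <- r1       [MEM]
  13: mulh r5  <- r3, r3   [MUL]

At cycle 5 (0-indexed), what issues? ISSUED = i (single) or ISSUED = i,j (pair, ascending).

#0 head=0: st.MEM i0 no-port MEM/MEM
#1 head=1: st.MEM beq.BR i1/i2 dual
#2 head=3: sll.ALU sub.ALU i3/i4 dual
#3 head=5: and.ALU i5 RAW r4
#4 head=6: st.MEM and.ALU i6/i7 dual
#5 head=8: sub.ALU mulh.MUL i8/i9 dual
#6 head=10: ld.MEM beq.BR i10/i11 dual
#7 head=12: ld.MEM mulh.MUL i12/i13 dual

ISSUED = 8,9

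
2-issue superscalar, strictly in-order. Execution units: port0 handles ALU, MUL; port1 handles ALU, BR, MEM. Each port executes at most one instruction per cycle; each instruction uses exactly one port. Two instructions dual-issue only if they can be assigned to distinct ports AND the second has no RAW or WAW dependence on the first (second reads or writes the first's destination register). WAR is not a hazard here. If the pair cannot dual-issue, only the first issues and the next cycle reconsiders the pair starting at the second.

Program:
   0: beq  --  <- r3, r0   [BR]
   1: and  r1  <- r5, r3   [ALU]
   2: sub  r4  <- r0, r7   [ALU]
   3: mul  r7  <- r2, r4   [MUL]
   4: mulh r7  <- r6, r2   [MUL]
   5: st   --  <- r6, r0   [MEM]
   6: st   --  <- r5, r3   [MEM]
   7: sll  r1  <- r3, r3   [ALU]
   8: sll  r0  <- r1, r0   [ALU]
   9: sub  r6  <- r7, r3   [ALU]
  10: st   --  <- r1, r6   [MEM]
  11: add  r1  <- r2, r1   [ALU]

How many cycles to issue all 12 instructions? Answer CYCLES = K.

t=0 i0,i1:beq.BR and.ALU ; dual
t=1 i2:sub.ALU ; RAW r4
t=2 i3:mul.MUL ; no-port MUL/MUL
t=3 i4,i5:mulh.MUL st.MEM ; dual
t=4 i6,i7:st.MEM sll.ALU ; dual
t=5 i8,i9:sll.ALU sub.ALU ; dual
t=6 i10,i11:st.MEM add.ALU ; dual

CYCLES = 7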